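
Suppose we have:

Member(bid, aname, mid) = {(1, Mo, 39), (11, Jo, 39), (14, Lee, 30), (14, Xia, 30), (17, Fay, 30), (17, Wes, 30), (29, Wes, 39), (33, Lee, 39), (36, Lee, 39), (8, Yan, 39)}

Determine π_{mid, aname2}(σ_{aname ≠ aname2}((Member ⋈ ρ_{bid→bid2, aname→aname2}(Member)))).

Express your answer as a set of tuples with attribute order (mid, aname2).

{(30, Fay), (30, Lee), (30, Wes), (30, Xia), (39, Jo), (39, Lee), (39, Mo), (39, Wes), (39, Yan)}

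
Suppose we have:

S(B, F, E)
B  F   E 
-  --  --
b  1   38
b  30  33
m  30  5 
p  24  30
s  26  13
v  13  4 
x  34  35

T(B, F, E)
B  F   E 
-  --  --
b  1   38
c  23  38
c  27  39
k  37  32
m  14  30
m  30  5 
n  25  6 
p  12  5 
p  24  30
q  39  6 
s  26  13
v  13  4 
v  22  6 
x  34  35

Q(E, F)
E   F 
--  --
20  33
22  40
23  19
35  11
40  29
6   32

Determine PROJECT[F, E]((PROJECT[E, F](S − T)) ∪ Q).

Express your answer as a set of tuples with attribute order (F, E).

{(11, 35), (19, 23), (29, 40), (30, 33), (32, 6), (33, 20), (40, 22)}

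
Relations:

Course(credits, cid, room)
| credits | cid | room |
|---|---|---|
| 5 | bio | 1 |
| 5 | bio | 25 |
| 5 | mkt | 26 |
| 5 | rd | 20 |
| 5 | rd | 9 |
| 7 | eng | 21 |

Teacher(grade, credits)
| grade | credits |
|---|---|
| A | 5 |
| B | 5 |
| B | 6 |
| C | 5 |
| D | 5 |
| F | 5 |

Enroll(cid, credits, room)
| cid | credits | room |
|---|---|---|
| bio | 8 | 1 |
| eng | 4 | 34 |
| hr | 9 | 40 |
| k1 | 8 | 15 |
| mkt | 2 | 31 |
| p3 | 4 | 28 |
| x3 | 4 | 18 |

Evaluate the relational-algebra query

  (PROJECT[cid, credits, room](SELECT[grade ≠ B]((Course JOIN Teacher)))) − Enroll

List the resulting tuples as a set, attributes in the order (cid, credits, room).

Course ⋈ Teacher (natural join on credits): {(5, bio, 1, A), (5, bio, 1, B), (5, bio, 1, C), (5, bio, 1, D), (5, bio, 1, F), (5, bio, 25, A), (5, bio, 25, B), (5, bio, 25, C), (5, bio, 25, D), (5, bio, 25, F), (5, mkt, 26, A), (5, mkt, 26, B), (5, mkt, 26, C), (5, mkt, 26, D), (5, mkt, 26, F), (5, rd, 20, A), (5, rd, 20, B), (5, rd, 20, C), (5, rd, 20, D), (5, rd, 20, F), (5, rd, 9, A), (5, rd, 9, B), (5, rd, 9, C), (5, rd, 9, D), (5, rd, 9, F)}
Apply σ_{grade ≠ B}; surviving tuples: {(5, bio, 1, A), (5, bio, 1, C), (5, bio, 1, D), (5, bio, 1, F), (5, bio, 25, A), (5, bio, 25, C), (5, bio, 25, D), (5, bio, 25, F), (5, mkt, 26, A), (5, mkt, 26, C), (5, mkt, 26, D), (5, mkt, 26, F), (5, rd, 20, A), (5, rd, 20, C), (5, rd, 20, D), (5, rd, 20, F), (5, rd, 9, A), (5, rd, 9, C), (5, rd, 9, D), (5, rd, 9, F)}
Keep only column(s) cid, credits, room (15 duplicate(s) eliminated): {(bio, 5, 1), (bio, 5, 25), (mkt, 5, 26), (rd, 5, 20), (rd, 5, 9)}
Set difference of the two operands is {(bio, 5, 1), (bio, 5, 25), (mkt, 5, 26), (rd, 5, 20), (rd, 5, 9)}.

{(bio, 5, 1), (bio, 5, 25), (mkt, 5, 26), (rd, 5, 20), (rd, 5, 9)}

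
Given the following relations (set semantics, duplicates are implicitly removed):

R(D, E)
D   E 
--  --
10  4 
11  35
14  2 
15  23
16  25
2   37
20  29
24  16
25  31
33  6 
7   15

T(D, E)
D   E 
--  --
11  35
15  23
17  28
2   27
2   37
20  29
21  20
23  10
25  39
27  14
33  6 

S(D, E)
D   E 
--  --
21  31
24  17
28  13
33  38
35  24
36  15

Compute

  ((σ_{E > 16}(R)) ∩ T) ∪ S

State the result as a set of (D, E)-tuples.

Apply σ_{E > 16}; surviving tuples: {(11, 35), (15, 23), (16, 25), (2, 37), (20, 29), (25, 31)}
Taking the intersection: {(11, 35), (15, 23), (2, 37), (20, 29)}
Taking the union: {(11, 35), (15, 23), (2, 37), (20, 29), (21, 31), (24, 17), (28, 13), (33, 38), (35, 24), (36, 15)}

{(11, 35), (15, 23), (2, 37), (20, 29), (21, 31), (24, 17), (28, 13), (33, 38), (35, 24), (36, 15)}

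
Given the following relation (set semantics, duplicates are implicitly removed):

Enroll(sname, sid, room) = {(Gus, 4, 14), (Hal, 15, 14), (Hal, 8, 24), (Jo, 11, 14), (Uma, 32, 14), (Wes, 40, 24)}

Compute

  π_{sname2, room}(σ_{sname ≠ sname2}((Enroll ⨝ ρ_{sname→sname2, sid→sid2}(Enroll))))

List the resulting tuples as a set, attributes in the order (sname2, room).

{(Gus, 14), (Hal, 14), (Hal, 24), (Jo, 14), (Uma, 14), (Wes, 24)}

ρ[sname→sname2, sid→sid2]: schema becomes (sname2, sid2, room); tuples unchanged.
Enroll ⋈ ρ_{sname→sname2, sid→sid2}(Enroll) (natural join on room): {(Gus, 4, 14, Gus, 4), (Gus, 4, 14, Hal, 15), (Gus, 4, 14, Jo, 11), (Gus, 4, 14, Uma, 32), (Hal, 15, 14, Gus, 4), (Hal, 15, 14, Hal, 15), (Hal, 15, 14, Jo, 11), (Hal, 15, 14, Uma, 32), (Hal, 8, 24, Hal, 8), (Hal, 8, 24, Wes, 40), (Jo, 11, 14, Gus, 4), (Jo, 11, 14, Hal, 15), (Jo, 11, 14, Jo, 11), (Jo, 11, 14, Uma, 32), (Uma, 32, 14, Gus, 4), (Uma, 32, 14, Hal, 15), (Uma, 32, 14, Jo, 11), (Uma, 32, 14, Uma, 32), (Wes, 40, 24, Hal, 8), (Wes, 40, 24, Wes, 40)}
σ[sname ≠ sname2]: keep tuples satisfying sname ≠ sname2 → {(Gus, 4, 14, Hal, 15), (Gus, 4, 14, Jo, 11), (Gus, 4, 14, Uma, 32), (Hal, 15, 14, Gus, 4), (Hal, 15, 14, Jo, 11), (Hal, 15, 14, Uma, 32), (Hal, 8, 24, Wes, 40), (Jo, 11, 14, Gus, 4), (Jo, 11, 14, Hal, 15), (Jo, 11, 14, Uma, 32), (Uma, 32, 14, Gus, 4), (Uma, 32, 14, Hal, 15), (Uma, 32, 14, Jo, 11), (Wes, 40, 24, Hal, 8)}
Keep only column(s) sname2, room (8 duplicate(s) eliminated): {(Gus, 14), (Hal, 14), (Hal, 24), (Jo, 14), (Uma, 14), (Wes, 24)}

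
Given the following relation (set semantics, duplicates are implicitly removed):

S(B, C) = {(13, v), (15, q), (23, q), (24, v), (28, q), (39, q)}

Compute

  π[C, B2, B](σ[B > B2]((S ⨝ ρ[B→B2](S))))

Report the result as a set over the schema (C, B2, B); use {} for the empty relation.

ρ[B→B2]: schema becomes (B2, C); tuples unchanged.
Joining S and ρ[B→B2](S) on C yields {(13, v, 13), (13, v, 24), (15, q, 15), (15, q, 23), (15, q, 28), (15, q, 39), (23, q, 15), (23, q, 23), (23, q, 28), (23, q, 39), (24, v, 13), (24, v, 24), (28, q, 15), (28, q, 23), (28, q, 28), (28, q, 39), (39, q, 15), (39, q, 23), (39, q, 28), (39, q, 39)}.
σ[B > B2]: keep tuples satisfying B > B2 → {(23, q, 15), (24, v, 13), (28, q, 15), (28, q, 23), (39, q, 15), (39, q, 23), (39, q, 28)}
π[C, B2, B]: project onto (C, B2, B) → {(q, 15, 23), (q, 15, 28), (q, 15, 39), (q, 23, 28), (q, 23, 39), (q, 28, 39), (v, 13, 24)}

{(q, 15, 23), (q, 15, 28), (q, 15, 39), (q, 23, 28), (q, 23, 39), (q, 28, 39), (v, 13, 24)}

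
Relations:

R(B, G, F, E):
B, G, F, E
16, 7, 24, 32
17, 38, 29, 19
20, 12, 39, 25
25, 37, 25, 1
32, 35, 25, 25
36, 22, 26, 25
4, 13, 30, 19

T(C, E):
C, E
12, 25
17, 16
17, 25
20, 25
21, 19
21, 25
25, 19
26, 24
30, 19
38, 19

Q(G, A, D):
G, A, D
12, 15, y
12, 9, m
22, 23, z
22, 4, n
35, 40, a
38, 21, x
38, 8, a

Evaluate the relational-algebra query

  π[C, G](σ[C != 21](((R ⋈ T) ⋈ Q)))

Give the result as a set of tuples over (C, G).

{(12, 12), (12, 22), (12, 35), (17, 12), (17, 22), (17, 35), (20, 12), (20, 22), (20, 35), (25, 38), (30, 38), (38, 38)}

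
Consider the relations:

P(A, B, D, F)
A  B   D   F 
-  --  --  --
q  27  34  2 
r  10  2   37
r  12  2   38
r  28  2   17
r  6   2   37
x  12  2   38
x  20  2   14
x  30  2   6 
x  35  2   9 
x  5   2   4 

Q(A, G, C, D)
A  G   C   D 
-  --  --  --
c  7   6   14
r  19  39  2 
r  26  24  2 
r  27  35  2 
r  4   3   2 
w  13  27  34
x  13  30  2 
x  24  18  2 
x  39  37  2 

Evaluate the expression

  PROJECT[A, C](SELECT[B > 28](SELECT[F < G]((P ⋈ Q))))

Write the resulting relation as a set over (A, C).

{(x, 18), (x, 30), (x, 37)}

Joining P and Q on A, D yields {(r, 10, 2, 37, 19, 39), (r, 10, 2, 37, 26, 24), (r, 10, 2, 37, 27, 35), (r, 10, 2, 37, 4, 3), (r, 12, 2, 38, 19, 39), (r, 12, 2, 38, 26, 24), (r, 12, 2, 38, 27, 35), (r, 12, 2, 38, 4, 3), (r, 28, 2, 17, 19, 39), (r, 28, 2, 17, 26, 24), (r, 28, 2, 17, 27, 35), (r, 28, 2, 17, 4, 3), (r, 6, 2, 37, 19, 39), (r, 6, 2, 37, 26, 24), (r, 6, 2, 37, 27, 35), (r, 6, 2, 37, 4, 3), (x, 12, 2, 38, 13, 30), (x, 12, 2, 38, 24, 18), (x, 12, 2, 38, 39, 37), (x, 20, 2, 14, 13, 30), (x, 20, 2, 14, 24, 18), (x, 20, 2, 14, 39, 37), (x, 30, 2, 6, 13, 30), (x, 30, 2, 6, 24, 18), (x, 30, 2, 6, 39, 37), (x, 35, 2, 9, 13, 30), (x, 35, 2, 9, 24, 18), (x, 35, 2, 9, 39, 37), (x, 5, 2, 4, 13, 30), (x, 5, 2, 4, 24, 18), (x, 5, 2, 4, 39, 37)}.
σ[F < G]: keep tuples satisfying F < G → {(r, 28, 2, 17, 19, 39), (r, 28, 2, 17, 26, 24), (r, 28, 2, 17, 27, 35), (x, 12, 2, 38, 39, 37), (x, 20, 2, 14, 24, 18), (x, 20, 2, 14, 39, 37), (x, 30, 2, 6, 13, 30), (x, 30, 2, 6, 24, 18), (x, 30, 2, 6, 39, 37), (x, 35, 2, 9, 13, 30), (x, 35, 2, 9, 24, 18), (x, 35, 2, 9, 39, 37), (x, 5, 2, 4, 13, 30), (x, 5, 2, 4, 24, 18), (x, 5, 2, 4, 39, 37)}
σ[B > 28]: keep tuples satisfying B > 28 → {(x, 30, 2, 6, 13, 30), (x, 30, 2, 6, 24, 18), (x, 30, 2, 6, 39, 37), (x, 35, 2, 9, 13, 30), (x, 35, 2, 9, 24, 18), (x, 35, 2, 9, 39, 37)}
π_{A, C} gives {(x, 18), (x, 30), (x, 37)} (3 duplicate(s) eliminated).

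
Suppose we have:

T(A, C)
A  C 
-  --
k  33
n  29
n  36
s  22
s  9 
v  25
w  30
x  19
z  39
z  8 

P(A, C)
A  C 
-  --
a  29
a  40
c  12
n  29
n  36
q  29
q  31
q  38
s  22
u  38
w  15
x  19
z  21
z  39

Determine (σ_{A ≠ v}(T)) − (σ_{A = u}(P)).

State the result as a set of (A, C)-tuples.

{(k, 33), (n, 29), (n, 36), (s, 22), (s, 9), (w, 30), (x, 19), (z, 39), (z, 8)}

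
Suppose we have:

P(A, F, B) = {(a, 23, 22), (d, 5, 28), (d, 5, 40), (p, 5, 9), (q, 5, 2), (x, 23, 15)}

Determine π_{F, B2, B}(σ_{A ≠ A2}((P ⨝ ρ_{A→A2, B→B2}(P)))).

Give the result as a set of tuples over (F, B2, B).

ρ[A→A2, B→B2]: schema becomes (A2, F, B2); tuples unchanged.
P ⋈ ρ_{A→A2, B→B2}(P) (natural join on F): {(a, 23, 22, a, 22), (a, 23, 22, x, 15), (d, 5, 28, d, 28), (d, 5, 28, d, 40), (d, 5, 28, p, 9), (d, 5, 28, q, 2), (d, 5, 40, d, 28), (d, 5, 40, d, 40), (d, 5, 40, p, 9), (d, 5, 40, q, 2), (p, 5, 9, d, 28), (p, 5, 9, d, 40), (p, 5, 9, p, 9), (p, 5, 9, q, 2), (q, 5, 2, d, 28), (q, 5, 2, d, 40), (q, 5, 2, p, 9), (q, 5, 2, q, 2), (x, 23, 15, a, 22), (x, 23, 15, x, 15)}
Selection A ≠ A2: {(a, 23, 22, x, 15), (d, 5, 28, p, 9), (d, 5, 28, q, 2), (d, 5, 40, p, 9), (d, 5, 40, q, 2), (p, 5, 9, d, 28), (p, 5, 9, d, 40), (p, 5, 9, q, 2), (q, 5, 2, d, 28), (q, 5, 2, d, 40), (q, 5, 2, p, 9), (x, 23, 15, a, 22)}
π[F, B2, B]: project onto (F, B2, B) → {(23, 15, 22), (23, 22, 15), (5, 2, 28), (5, 2, 40), (5, 2, 9), (5, 28, 2), (5, 28, 9), (5, 40, 2), (5, 40, 9), (5, 9, 2), (5, 9, 28), (5, 9, 40)}

{(23, 15, 22), (23, 22, 15), (5, 2, 28), (5, 2, 40), (5, 2, 9), (5, 28, 2), (5, 28, 9), (5, 40, 2), (5, 40, 9), (5, 9, 2), (5, 9, 28), (5, 9, 40)}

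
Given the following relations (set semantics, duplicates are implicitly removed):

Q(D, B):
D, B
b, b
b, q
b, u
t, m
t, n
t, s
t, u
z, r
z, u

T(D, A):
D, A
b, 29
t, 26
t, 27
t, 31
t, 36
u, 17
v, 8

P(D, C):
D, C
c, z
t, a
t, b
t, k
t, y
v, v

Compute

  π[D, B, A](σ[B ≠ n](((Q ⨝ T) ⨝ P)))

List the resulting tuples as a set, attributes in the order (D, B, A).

{(t, m, 26), (t, m, 27), (t, m, 31), (t, m, 36), (t, s, 26), (t, s, 27), (t, s, 31), (t, s, 36), (t, u, 26), (t, u, 27), (t, u, 31), (t, u, 36)}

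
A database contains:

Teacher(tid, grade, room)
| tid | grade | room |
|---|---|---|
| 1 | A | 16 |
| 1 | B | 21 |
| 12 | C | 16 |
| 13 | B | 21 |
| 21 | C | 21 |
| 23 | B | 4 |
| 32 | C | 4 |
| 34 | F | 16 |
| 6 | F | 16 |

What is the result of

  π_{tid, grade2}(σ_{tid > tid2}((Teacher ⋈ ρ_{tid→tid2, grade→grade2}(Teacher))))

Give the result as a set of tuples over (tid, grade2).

ρ[tid→tid2, grade→grade2]: schema becomes (tid2, grade2, room); tuples unchanged.
Teacher ⋈ ρ_{tid→tid2, grade→grade2}(Teacher) (natural join on room): {(1, A, 16, 1, A), (1, A, 16, 12, C), (1, A, 16, 34, F), (1, A, 16, 6, F), (1, B, 21, 1, B), (1, B, 21, 13, B), (1, B, 21, 21, C), (12, C, 16, 1, A), (12, C, 16, 12, C), (12, C, 16, 34, F), (12, C, 16, 6, F), (13, B, 21, 1, B), (13, B, 21, 13, B), (13, B, 21, 21, C), (21, C, 21, 1, B), (21, C, 21, 13, B), (21, C, 21, 21, C), (23, B, 4, 23, B), (23, B, 4, 32, C), (32, C, 4, 23, B), (32, C, 4, 32, C), (34, F, 16, 1, A), (34, F, 16, 12, C), (34, F, 16, 34, F), (34, F, 16, 6, F), (6, F, 16, 1, A), (6, F, 16, 12, C), (6, F, 16, 34, F), (6, F, 16, 6, F)}
Filtering on tid > tid2 leaves {(12, C, 16, 1, A), (12, C, 16, 6, F), (13, B, 21, 1, B), (21, C, 21, 1, B), (21, C, 21, 13, B), (32, C, 4, 23, B), (34, F, 16, 1, A), (34, F, 16, 12, C), (34, F, 16, 6, F), (6, F, 16, 1, A)}.
π_{tid, grade2} gives {(12, A), (12, F), (13, B), (21, B), (32, B), (34, A), (34, C), (34, F), (6, A)} (1 duplicate(s) eliminated).

{(12, A), (12, F), (13, B), (21, B), (32, B), (34, A), (34, C), (34, F), (6, A)}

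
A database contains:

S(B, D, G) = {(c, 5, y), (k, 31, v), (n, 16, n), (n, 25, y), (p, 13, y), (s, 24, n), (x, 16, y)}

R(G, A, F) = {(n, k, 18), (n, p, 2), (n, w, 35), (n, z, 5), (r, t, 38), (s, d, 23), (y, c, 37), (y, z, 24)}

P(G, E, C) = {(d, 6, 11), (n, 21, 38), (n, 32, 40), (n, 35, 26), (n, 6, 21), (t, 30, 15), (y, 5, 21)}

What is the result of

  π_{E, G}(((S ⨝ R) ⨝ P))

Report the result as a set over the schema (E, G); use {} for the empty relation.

{(21, n), (32, n), (35, n), (5, y), (6, n)}

Joining S and R on G yields {(c, 5, y, c, 37), (c, 5, y, z, 24), (n, 16, n, k, 18), (n, 16, n, p, 2), (n, 16, n, w, 35), (n, 16, n, z, 5), (n, 25, y, c, 37), (n, 25, y, z, 24), (p, 13, y, c, 37), (p, 13, y, z, 24), (s, 24, n, k, 18), (s, 24, n, p, 2), (s, 24, n, w, 35), (s, 24, n, z, 5), (x, 16, y, c, 37), (x, 16, y, z, 24)}.
Joining (S ⨝ R) and P on G yields {(c, 5, y, c, 37, 5, 21), (c, 5, y, z, 24, 5, 21), (n, 16, n, k, 18, 21, 38), (n, 16, n, k, 18, 32, 40), (n, 16, n, k, 18, 35, 26), (n, 16, n, k, 18, 6, 21), (n, 16, n, p, 2, 21, 38), (n, 16, n, p, 2, 32, 40), (n, 16, n, p, 2, 35, 26), (n, 16, n, p, 2, 6, 21), (n, 16, n, w, 35, 21, 38), (n, 16, n, w, 35, 32, 40), (n, 16, n, w, 35, 35, 26), (n, 16, n, w, 35, 6, 21), (n, 16, n, z, 5, 21, 38), (n, 16, n, z, 5, 32, 40), (n, 16, n, z, 5, 35, 26), (n, 16, n, z, 5, 6, 21), (n, 25, y, c, 37, 5, 21), (n, 25, y, z, 24, 5, 21), (p, 13, y, c, 37, 5, 21), (p, 13, y, z, 24, 5, 21), (s, 24, n, k, 18, 21, 38), (s, 24, n, k, 18, 32, 40), (s, 24, n, k, 18, 35, 26), (s, 24, n, k, 18, 6, 21), (s, 24, n, p, 2, 21, 38), (s, 24, n, p, 2, 32, 40), (s, 24, n, p, 2, 35, 26), (s, 24, n, p, 2, 6, 21), (s, 24, n, w, 35, 21, 38), (s, 24, n, w, 35, 32, 40), (s, 24, n, w, 35, 35, 26), (s, 24, n, w, 35, 6, 21), (s, 24, n, z, 5, 21, 38), (s, 24, n, z, 5, 32, 40), (s, 24, n, z, 5, 35, 26), (s, 24, n, z, 5, 6, 21), (x, 16, y, c, 37, 5, 21), (x, 16, y, z, 24, 5, 21)}.
π_{E, G} gives {(21, n), (32, n), (35, n), (5, y), (6, n)} (35 duplicate(s) eliminated).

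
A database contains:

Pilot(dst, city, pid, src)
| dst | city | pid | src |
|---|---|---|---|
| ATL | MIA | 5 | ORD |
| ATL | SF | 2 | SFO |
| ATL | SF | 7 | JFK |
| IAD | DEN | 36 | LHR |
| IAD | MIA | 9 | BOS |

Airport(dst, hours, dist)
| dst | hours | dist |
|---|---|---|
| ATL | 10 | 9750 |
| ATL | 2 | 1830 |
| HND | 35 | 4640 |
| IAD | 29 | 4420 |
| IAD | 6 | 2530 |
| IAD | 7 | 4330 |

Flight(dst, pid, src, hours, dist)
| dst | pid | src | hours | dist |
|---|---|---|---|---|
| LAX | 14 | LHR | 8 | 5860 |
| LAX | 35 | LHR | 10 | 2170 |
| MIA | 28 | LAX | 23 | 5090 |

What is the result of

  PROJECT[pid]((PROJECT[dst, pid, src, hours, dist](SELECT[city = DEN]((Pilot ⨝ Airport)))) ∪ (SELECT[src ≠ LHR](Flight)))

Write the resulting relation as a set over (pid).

{28, 36}

Joining Pilot and Airport on dst yields {(ATL, MIA, 5, ORD, 10, 9750), (ATL, MIA, 5, ORD, 2, 1830), (ATL, SF, 2, SFO, 10, 9750), (ATL, SF, 2, SFO, 2, 1830), (ATL, SF, 7, JFK, 10, 9750), (ATL, SF, 7, JFK, 2, 1830), (IAD, DEN, 36, LHR, 29, 4420), (IAD, DEN, 36, LHR, 6, 2530), (IAD, DEN, 36, LHR, 7, 4330), (IAD, MIA, 9, BOS, 29, 4420), (IAD, MIA, 9, BOS, 6, 2530), (IAD, MIA, 9, BOS, 7, 4330)}.
Apply σ_{city = DEN}; surviving tuples: {(IAD, DEN, 36, LHR, 29, 4420), (IAD, DEN, 36, LHR, 6, 2530), (IAD, DEN, 36, LHR, 7, 4330)}
Projecting to dst, pid, src, hours, dist: {(IAD, 36, LHR, 29, 4420), (IAD, 36, LHR, 6, 2530), (IAD, 36, LHR, 7, 4330)}
Apply σ_{src ≠ LHR}; surviving tuples: {(MIA, 28, LAX, 23, 5090)}
Set union of the two operands is {(IAD, 36, LHR, 29, 4420), (IAD, 36, LHR, 6, 2530), (IAD, 36, LHR, 7, 4330), (MIA, 28, LAX, 23, 5090)}.
Projecting to pid (2 duplicate(s) eliminated): {28, 36}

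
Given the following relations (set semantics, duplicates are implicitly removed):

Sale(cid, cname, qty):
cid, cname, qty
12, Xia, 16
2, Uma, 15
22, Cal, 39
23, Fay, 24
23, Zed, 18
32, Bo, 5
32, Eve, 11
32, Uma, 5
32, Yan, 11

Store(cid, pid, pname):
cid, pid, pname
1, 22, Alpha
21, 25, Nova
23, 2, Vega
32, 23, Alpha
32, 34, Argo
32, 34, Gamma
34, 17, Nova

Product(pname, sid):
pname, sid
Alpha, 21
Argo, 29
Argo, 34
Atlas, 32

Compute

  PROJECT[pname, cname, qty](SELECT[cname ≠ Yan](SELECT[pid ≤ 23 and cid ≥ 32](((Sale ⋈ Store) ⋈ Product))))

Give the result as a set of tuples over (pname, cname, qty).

{(Alpha, Bo, 5), (Alpha, Eve, 11), (Alpha, Uma, 5)}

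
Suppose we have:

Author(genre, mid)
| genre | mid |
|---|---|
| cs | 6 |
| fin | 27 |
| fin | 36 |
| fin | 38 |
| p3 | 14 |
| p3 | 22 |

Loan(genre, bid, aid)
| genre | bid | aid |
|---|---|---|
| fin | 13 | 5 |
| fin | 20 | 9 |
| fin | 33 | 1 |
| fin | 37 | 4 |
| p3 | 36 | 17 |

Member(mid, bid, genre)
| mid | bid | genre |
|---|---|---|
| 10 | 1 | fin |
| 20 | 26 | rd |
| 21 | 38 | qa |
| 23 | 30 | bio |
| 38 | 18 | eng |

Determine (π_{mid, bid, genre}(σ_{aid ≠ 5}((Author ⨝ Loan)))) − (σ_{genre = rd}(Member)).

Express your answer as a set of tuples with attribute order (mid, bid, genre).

{(14, 36, p3), (22, 36, p3), (27, 20, fin), (27, 33, fin), (27, 37, fin), (36, 20, fin), (36, 33, fin), (36, 37, fin), (38, 20, fin), (38, 33, fin), (38, 37, fin)}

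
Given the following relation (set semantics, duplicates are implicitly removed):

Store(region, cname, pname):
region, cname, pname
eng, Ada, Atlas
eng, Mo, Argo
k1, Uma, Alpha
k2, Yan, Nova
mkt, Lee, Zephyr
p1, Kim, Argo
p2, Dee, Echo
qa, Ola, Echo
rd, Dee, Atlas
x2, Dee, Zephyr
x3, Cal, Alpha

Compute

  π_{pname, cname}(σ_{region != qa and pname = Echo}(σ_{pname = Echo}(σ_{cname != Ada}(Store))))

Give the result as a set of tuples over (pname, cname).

{(Echo, Dee)}

σ[cname != Ada]: keep tuples satisfying cname != Ada → {(eng, Mo, Argo), (k1, Uma, Alpha), (k2, Yan, Nova), (mkt, Lee, Zephyr), (p1, Kim, Argo), (p2, Dee, Echo), (qa, Ola, Echo), (rd, Dee, Atlas), (x2, Dee, Zephyr), (x3, Cal, Alpha)}
σ[pname = Echo]: keep tuples satisfying pname = Echo → {(p2, Dee, Echo), (qa, Ola, Echo)}
σ[region != qa and pname = Echo]: keep tuples satisfying region != qa and pname = Echo → {(p2, Dee, Echo)}
Keep only column(s) pname, cname: {(Echo, Dee)}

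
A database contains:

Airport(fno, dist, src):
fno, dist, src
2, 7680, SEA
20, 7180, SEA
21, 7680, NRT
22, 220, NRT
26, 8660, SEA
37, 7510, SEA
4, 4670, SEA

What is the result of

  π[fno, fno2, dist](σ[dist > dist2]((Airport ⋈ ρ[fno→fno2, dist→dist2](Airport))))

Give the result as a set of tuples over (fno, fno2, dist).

{(2, 20, 7680), (2, 37, 7680), (2, 4, 7680), (20, 4, 7180), (21, 22, 7680), (26, 2, 8660), (26, 20, 8660), (26, 37, 8660), (26, 4, 8660), (37, 20, 7510), (37, 4, 7510)}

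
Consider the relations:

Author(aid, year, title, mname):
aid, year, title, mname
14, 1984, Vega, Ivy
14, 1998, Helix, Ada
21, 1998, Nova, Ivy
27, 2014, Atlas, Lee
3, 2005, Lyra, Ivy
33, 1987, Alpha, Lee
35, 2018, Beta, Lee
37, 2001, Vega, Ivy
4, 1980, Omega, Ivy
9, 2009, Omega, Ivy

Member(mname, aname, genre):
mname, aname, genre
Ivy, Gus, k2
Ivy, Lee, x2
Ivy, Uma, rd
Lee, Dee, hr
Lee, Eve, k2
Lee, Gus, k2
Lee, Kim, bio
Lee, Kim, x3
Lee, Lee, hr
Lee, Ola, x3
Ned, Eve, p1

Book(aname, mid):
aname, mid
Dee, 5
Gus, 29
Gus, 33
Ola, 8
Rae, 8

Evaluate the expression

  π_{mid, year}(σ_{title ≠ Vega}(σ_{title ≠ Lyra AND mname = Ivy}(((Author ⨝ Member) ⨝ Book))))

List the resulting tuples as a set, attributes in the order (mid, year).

Author ⋈ Member (natural join on mname): {(14, 1984, Vega, Ivy, Gus, k2), (14, 1984, Vega, Ivy, Lee, x2), (14, 1984, Vega, Ivy, Uma, rd), (21, 1998, Nova, Ivy, Gus, k2), (21, 1998, Nova, Ivy, Lee, x2), (21, 1998, Nova, Ivy, Uma, rd), (27, 2014, Atlas, Lee, Dee, hr), (27, 2014, Atlas, Lee, Eve, k2), (27, 2014, Atlas, Lee, Gus, k2), (27, 2014, Atlas, Lee, Kim, bio), (27, 2014, Atlas, Lee, Kim, x3), (27, 2014, Atlas, Lee, Lee, hr), (27, 2014, Atlas, Lee, Ola, x3), (3, 2005, Lyra, Ivy, Gus, k2), (3, 2005, Lyra, Ivy, Lee, x2), (3, 2005, Lyra, Ivy, Uma, rd), (33, 1987, Alpha, Lee, Dee, hr), (33, 1987, Alpha, Lee, Eve, k2), (33, 1987, Alpha, Lee, Gus, k2), (33, 1987, Alpha, Lee, Kim, bio), (33, 1987, Alpha, Lee, Kim, x3), (33, 1987, Alpha, Lee, Lee, hr), (33, 1987, Alpha, Lee, Ola, x3), (35, 2018, Beta, Lee, Dee, hr), (35, 2018, Beta, Lee, Eve, k2), (35, 2018, Beta, Lee, Gus, k2), (35, 2018, Beta, Lee, Kim, bio), (35, 2018, Beta, Lee, Kim, x3), (35, 2018, Beta, Lee, Lee, hr), (35, 2018, Beta, Lee, Ola, x3), (37, 2001, Vega, Ivy, Gus, k2), (37, 2001, Vega, Ivy, Lee, x2), (37, 2001, Vega, Ivy, Uma, rd), (4, 1980, Omega, Ivy, Gus, k2), (4, 1980, Omega, Ivy, Lee, x2), (4, 1980, Omega, Ivy, Uma, rd), (9, 2009, Omega, Ivy, Gus, k2), (9, 2009, Omega, Ivy, Lee, x2), (9, 2009, Omega, Ivy, Uma, rd)}
(Author ⨝ Member) ⋈ Book (natural join on aname): {(14, 1984, Vega, Ivy, Gus, k2, 29), (14, 1984, Vega, Ivy, Gus, k2, 33), (21, 1998, Nova, Ivy, Gus, k2, 29), (21, 1998, Nova, Ivy, Gus, k2, 33), (27, 2014, Atlas, Lee, Dee, hr, 5), (27, 2014, Atlas, Lee, Gus, k2, 29), (27, 2014, Atlas, Lee, Gus, k2, 33), (27, 2014, Atlas, Lee, Ola, x3, 8), (3, 2005, Lyra, Ivy, Gus, k2, 29), (3, 2005, Lyra, Ivy, Gus, k2, 33), (33, 1987, Alpha, Lee, Dee, hr, 5), (33, 1987, Alpha, Lee, Gus, k2, 29), (33, 1987, Alpha, Lee, Gus, k2, 33), (33, 1987, Alpha, Lee, Ola, x3, 8), (35, 2018, Beta, Lee, Dee, hr, 5), (35, 2018, Beta, Lee, Gus, k2, 29), (35, 2018, Beta, Lee, Gus, k2, 33), (35, 2018, Beta, Lee, Ola, x3, 8), (37, 2001, Vega, Ivy, Gus, k2, 29), (37, 2001, Vega, Ivy, Gus, k2, 33), (4, 1980, Omega, Ivy, Gus, k2, 29), (4, 1980, Omega, Ivy, Gus, k2, 33), (9, 2009, Omega, Ivy, Gus, k2, 29), (9, 2009, Omega, Ivy, Gus, k2, 33)}
Selection title ≠ Lyra AND mname = Ivy: {(14, 1984, Vega, Ivy, Gus, k2, 29), (14, 1984, Vega, Ivy, Gus, k2, 33), (21, 1998, Nova, Ivy, Gus, k2, 29), (21, 1998, Nova, Ivy, Gus, k2, 33), (37, 2001, Vega, Ivy, Gus, k2, 29), (37, 2001, Vega, Ivy, Gus, k2, 33), (4, 1980, Omega, Ivy, Gus, k2, 29), (4, 1980, Omega, Ivy, Gus, k2, 33), (9, 2009, Omega, Ivy, Gus, k2, 29), (9, 2009, Omega, Ivy, Gus, k2, 33)}
Selection title ≠ Vega: {(21, 1998, Nova, Ivy, Gus, k2, 29), (21, 1998, Nova, Ivy, Gus, k2, 33), (4, 1980, Omega, Ivy, Gus, k2, 29), (4, 1980, Omega, Ivy, Gus, k2, 33), (9, 2009, Omega, Ivy, Gus, k2, 29), (9, 2009, Omega, Ivy, Gus, k2, 33)}
π_{mid, year} gives {(29, 1980), (29, 1998), (29, 2009), (33, 1980), (33, 1998), (33, 2009)}.

{(29, 1980), (29, 1998), (29, 2009), (33, 1980), (33, 1998), (33, 2009)}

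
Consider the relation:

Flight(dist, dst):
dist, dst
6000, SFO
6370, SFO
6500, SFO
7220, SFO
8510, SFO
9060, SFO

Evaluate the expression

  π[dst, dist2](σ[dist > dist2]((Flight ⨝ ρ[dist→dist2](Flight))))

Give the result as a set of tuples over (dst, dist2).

{(SFO, 6000), (SFO, 6370), (SFO, 6500), (SFO, 7220), (SFO, 8510)}

ρ[dist→dist2]: schema becomes (dist2, dst); tuples unchanged.
Flight ⋈ ρ[dist→dist2](Flight) (natural join on dst): {(6000, SFO, 6000), (6000, SFO, 6370), (6000, SFO, 6500), (6000, SFO, 7220), (6000, SFO, 8510), (6000, SFO, 9060), (6370, SFO, 6000), (6370, SFO, 6370), (6370, SFO, 6500), (6370, SFO, 7220), (6370, SFO, 8510), (6370, SFO, 9060), (6500, SFO, 6000), (6500, SFO, 6370), (6500, SFO, 6500), (6500, SFO, 7220), (6500, SFO, 8510), (6500, SFO, 9060), (7220, SFO, 6000), (7220, SFO, 6370), (7220, SFO, 6500), (7220, SFO, 7220), (7220, SFO, 8510), (7220, SFO, 9060), (8510, SFO, 6000), (8510, SFO, 6370), (8510, SFO, 6500), (8510, SFO, 7220), (8510, SFO, 8510), (8510, SFO, 9060), (9060, SFO, 6000), (9060, SFO, 6370), (9060, SFO, 6500), (9060, SFO, 7220), (9060, SFO, 8510), (9060, SFO, 9060)}
Apply σ_{dist > dist2}; surviving tuples: {(6370, SFO, 6000), (6500, SFO, 6000), (6500, SFO, 6370), (7220, SFO, 6000), (7220, SFO, 6370), (7220, SFO, 6500), (8510, SFO, 6000), (8510, SFO, 6370), (8510, SFO, 6500), (8510, SFO, 7220), (9060, SFO, 6000), (9060, SFO, 6370), (9060, SFO, 6500), (9060, SFO, 7220), (9060, SFO, 8510)}
π[dst, dist2]: project onto (dst, dist2) (10 duplicate(s) eliminated) → {(SFO, 6000), (SFO, 6370), (SFO, 6500), (SFO, 7220), (SFO, 8510)}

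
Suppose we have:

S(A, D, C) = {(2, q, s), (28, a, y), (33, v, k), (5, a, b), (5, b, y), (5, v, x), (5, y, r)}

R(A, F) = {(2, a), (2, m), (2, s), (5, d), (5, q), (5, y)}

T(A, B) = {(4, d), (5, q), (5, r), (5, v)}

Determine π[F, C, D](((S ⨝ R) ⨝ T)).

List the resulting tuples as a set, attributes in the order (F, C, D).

Joining S and R on A yields {(2, q, s, a), (2, q, s, m), (2, q, s, s), (5, a, b, d), (5, a, b, q), (5, a, b, y), (5, b, y, d), (5, b, y, q), (5, b, y, y), (5, v, x, d), (5, v, x, q), (5, v, x, y), (5, y, r, d), (5, y, r, q), (5, y, r, y)}.
Joining (S ⨝ R) and T on A yields {(5, a, b, d, q), (5, a, b, d, r), (5, a, b, d, v), (5, a, b, q, q), (5, a, b, q, r), (5, a, b, q, v), (5, a, b, y, q), (5, a, b, y, r), (5, a, b, y, v), (5, b, y, d, q), (5, b, y, d, r), (5, b, y, d, v), (5, b, y, q, q), (5, b, y, q, r), (5, b, y, q, v), (5, b, y, y, q), (5, b, y, y, r), (5, b, y, y, v), (5, v, x, d, q), (5, v, x, d, r), (5, v, x, d, v), (5, v, x, q, q), (5, v, x, q, r), (5, v, x, q, v), (5, v, x, y, q), (5, v, x, y, r), (5, v, x, y, v), (5, y, r, d, q), (5, y, r, d, r), (5, y, r, d, v), (5, y, r, q, q), (5, y, r, q, r), (5, y, r, q, v), (5, y, r, y, q), (5, y, r, y, r), (5, y, r, y, v)}.
π[F, C, D]: project onto (F, C, D) (24 duplicate(s) eliminated) → {(d, b, a), (d, r, y), (d, x, v), (d, y, b), (q, b, a), (q, r, y), (q, x, v), (q, y, b), (y, b, a), (y, r, y), (y, x, v), (y, y, b)}

{(d, b, a), (d, r, y), (d, x, v), (d, y, b), (q, b, a), (q, r, y), (q, x, v), (q, y, b), (y, b, a), (y, r, y), (y, x, v), (y, y, b)}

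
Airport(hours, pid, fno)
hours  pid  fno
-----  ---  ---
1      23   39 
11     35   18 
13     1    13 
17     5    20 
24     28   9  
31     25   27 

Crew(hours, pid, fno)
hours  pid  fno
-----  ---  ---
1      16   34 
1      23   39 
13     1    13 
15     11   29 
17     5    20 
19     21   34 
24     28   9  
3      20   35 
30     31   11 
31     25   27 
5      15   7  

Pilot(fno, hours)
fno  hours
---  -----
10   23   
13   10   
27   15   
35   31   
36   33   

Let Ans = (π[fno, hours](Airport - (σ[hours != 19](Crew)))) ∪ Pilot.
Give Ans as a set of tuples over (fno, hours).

{(10, 23), (13, 10), (18, 11), (27, 15), (35, 31), (36, 33)}

Filtering on hours != 19 leaves {(1, 16, 34), (1, 23, 39), (13, 1, 13), (15, 11, 29), (17, 5, 20), (24, 28, 9), (3, 20, 35), (30, 31, 11), (31, 25, 27), (5, 15, 7)}.
Difference: {(1, 23, 39), (11, 35, 18), (13, 1, 13), (17, 5, 20), (24, 28, 9), (31, 25, 27)} with {(1, 16, 34), (1, 23, 39), (13, 1, 13), (15, 11, 29), (17, 5, 20), (24, 28, 9), (3, 20, 35), (30, 31, 11), (31, 25, 27), (5, 15, 7)} → {(11, 35, 18)}
π[fno, hours]: project onto (fno, hours) → {(18, 11)}
Union: {(18, 11)} with {(10, 23), (13, 10), (27, 15), (35, 31), (36, 33)} → {(10, 23), (13, 10), (18, 11), (27, 15), (35, 31), (36, 33)}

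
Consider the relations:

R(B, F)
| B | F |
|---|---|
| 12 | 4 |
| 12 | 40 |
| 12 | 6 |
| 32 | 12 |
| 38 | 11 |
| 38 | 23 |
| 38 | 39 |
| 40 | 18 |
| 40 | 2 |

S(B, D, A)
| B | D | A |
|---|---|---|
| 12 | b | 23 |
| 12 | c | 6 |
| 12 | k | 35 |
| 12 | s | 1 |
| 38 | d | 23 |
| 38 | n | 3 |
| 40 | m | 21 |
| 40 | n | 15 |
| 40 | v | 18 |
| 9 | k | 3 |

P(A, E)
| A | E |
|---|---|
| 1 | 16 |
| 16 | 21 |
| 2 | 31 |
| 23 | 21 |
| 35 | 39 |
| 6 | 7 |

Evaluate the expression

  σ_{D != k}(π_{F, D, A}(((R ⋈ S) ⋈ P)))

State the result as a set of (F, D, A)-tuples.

Natural join on B: {(12, 4, b, 23), (12, 4, c, 6), (12, 4, k, 35), (12, 4, s, 1), (12, 40, b, 23), (12, 40, c, 6), (12, 40, k, 35), (12, 40, s, 1), (12, 6, b, 23), (12, 6, c, 6), (12, 6, k, 35), (12, 6, s, 1), (38, 11, d, 23), (38, 11, n, 3), (38, 23, d, 23), (38, 23, n, 3), (38, 39, d, 23), (38, 39, n, 3), (40, 18, m, 21), (40, 18, n, 15), (40, 18, v, 18), (40, 2, m, 21), (40, 2, n, 15), (40, 2, v, 18)}
Natural join on A: {(12, 4, b, 23, 21), (12, 4, c, 6, 7), (12, 4, k, 35, 39), (12, 4, s, 1, 16), (12, 40, b, 23, 21), (12, 40, c, 6, 7), (12, 40, k, 35, 39), (12, 40, s, 1, 16), (12, 6, b, 23, 21), (12, 6, c, 6, 7), (12, 6, k, 35, 39), (12, 6, s, 1, 16), (38, 11, d, 23, 21), (38, 23, d, 23, 21), (38, 39, d, 23, 21)}
Keep only column(s) F, D, A: {(11, d, 23), (23, d, 23), (39, d, 23), (4, b, 23), (4, c, 6), (4, k, 35), (4, s, 1), (40, b, 23), (40, c, 6), (40, k, 35), (40, s, 1), (6, b, 23), (6, c, 6), (6, k, 35), (6, s, 1)}
Filtering on D != k leaves {(11, d, 23), (23, d, 23), (39, d, 23), (4, b, 23), (4, c, 6), (4, s, 1), (40, b, 23), (40, c, 6), (40, s, 1), (6, b, 23), (6, c, 6), (6, s, 1)}.

{(11, d, 23), (23, d, 23), (39, d, 23), (4, b, 23), (4, c, 6), (4, s, 1), (40, b, 23), (40, c, 6), (40, s, 1), (6, b, 23), (6, c, 6), (6, s, 1)}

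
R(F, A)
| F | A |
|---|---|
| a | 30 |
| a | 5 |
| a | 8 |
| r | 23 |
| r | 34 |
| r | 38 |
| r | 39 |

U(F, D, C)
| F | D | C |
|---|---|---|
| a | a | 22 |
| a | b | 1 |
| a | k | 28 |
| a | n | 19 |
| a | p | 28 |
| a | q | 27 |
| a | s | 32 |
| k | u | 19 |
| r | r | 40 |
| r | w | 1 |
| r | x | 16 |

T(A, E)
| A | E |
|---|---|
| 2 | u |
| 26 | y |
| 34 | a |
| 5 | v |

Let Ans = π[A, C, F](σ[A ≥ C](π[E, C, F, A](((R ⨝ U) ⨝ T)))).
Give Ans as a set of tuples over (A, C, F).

Joining R and U on F yields {(a, 30, a, 22), (a, 30, b, 1), (a, 30, k, 28), (a, 30, n, 19), (a, 30, p, 28), (a, 30, q, 27), (a, 30, s, 32), (a, 5, a, 22), (a, 5, b, 1), (a, 5, k, 28), (a, 5, n, 19), (a, 5, p, 28), (a, 5, q, 27), (a, 5, s, 32), (a, 8, a, 22), (a, 8, b, 1), (a, 8, k, 28), (a, 8, n, 19), (a, 8, p, 28), (a, 8, q, 27), (a, 8, s, 32), (r, 23, r, 40), (r, 23, w, 1), (r, 23, x, 16), (r, 34, r, 40), (r, 34, w, 1), (r, 34, x, 16), (r, 38, r, 40), (r, 38, w, 1), (r, 38, x, 16), (r, 39, r, 40), (r, 39, w, 1), (r, 39, x, 16)}.
Joining (R ⨝ U) and T on A yields {(a, 5, a, 22, v), (a, 5, b, 1, v), (a, 5, k, 28, v), (a, 5, n, 19, v), (a, 5, p, 28, v), (a, 5, q, 27, v), (a, 5, s, 32, v), (r, 34, r, 40, a), (r, 34, w, 1, a), (r, 34, x, 16, a)}.
π_{E, C, F, A} gives {(a, 1, r, 34), (a, 16, r, 34), (a, 40, r, 34), (v, 1, a, 5), (v, 19, a, 5), (v, 22, a, 5), (v, 27, a, 5), (v, 28, a, 5), (v, 32, a, 5)} (1 duplicate(s) eliminated).
σ[A ≥ C]: keep tuples satisfying A ≥ C → {(a, 1, r, 34), (a, 16, r, 34), (v, 1, a, 5)}
π_{A, C, F} gives {(34, 1, r), (34, 16, r), (5, 1, a)}.

{(34, 1, r), (34, 16, r), (5, 1, a)}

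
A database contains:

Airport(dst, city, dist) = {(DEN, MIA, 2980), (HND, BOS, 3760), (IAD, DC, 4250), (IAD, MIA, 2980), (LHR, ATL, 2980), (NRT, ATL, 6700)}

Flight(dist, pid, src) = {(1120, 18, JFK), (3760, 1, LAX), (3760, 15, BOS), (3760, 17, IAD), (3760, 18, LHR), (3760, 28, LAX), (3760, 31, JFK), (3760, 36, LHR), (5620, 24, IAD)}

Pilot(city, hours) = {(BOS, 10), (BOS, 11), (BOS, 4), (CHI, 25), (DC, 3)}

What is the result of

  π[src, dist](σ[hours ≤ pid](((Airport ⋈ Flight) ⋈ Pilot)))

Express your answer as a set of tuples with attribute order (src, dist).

{(BOS, 3760), (IAD, 3760), (JFK, 3760), (LAX, 3760), (LHR, 3760)}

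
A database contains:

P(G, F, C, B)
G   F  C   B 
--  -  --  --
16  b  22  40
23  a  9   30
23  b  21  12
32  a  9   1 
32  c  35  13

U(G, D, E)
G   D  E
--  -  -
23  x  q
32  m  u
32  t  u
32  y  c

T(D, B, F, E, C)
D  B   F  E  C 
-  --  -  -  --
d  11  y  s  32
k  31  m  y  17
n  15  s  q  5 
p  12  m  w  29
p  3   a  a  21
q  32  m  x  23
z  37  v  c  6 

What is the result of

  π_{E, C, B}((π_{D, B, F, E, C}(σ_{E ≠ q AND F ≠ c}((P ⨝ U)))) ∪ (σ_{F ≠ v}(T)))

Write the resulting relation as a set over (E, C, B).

Natural join on G: {(23, a, 9, 30, x, q), (23, b, 21, 12, x, q), (32, a, 9, 1, m, u), (32, a, 9, 1, t, u), (32, a, 9, 1, y, c), (32, c, 35, 13, m, u), (32, c, 35, 13, t, u), (32, c, 35, 13, y, c)}
σ[E ≠ q AND F ≠ c]: keep tuples satisfying E ≠ q AND F ≠ c → {(32, a, 9, 1, m, u), (32, a, 9, 1, t, u), (32, a, 9, 1, y, c)}
π_{D, B, F, E, C} gives {(m, 1, a, u, 9), (t, 1, a, u, 9), (y, 1, a, c, 9)}.
σ[F ≠ v]: keep tuples satisfying F ≠ v → {(d, 11, y, s, 32), (k, 31, m, y, 17), (n, 15, s, q, 5), (p, 12, m, w, 29), (p, 3, a, a, 21), (q, 32, m, x, 23)}
Taking the union: {(d, 11, y, s, 32), (k, 31, m, y, 17), (m, 1, a, u, 9), (n, 15, s, q, 5), (p, 12, m, w, 29), (p, 3, a, a, 21), (q, 32, m, x, 23), (t, 1, a, u, 9), (y, 1, a, c, 9)}
π_{E, C, B} gives {(a, 21, 3), (c, 9, 1), (q, 5, 15), (s, 32, 11), (u, 9, 1), (w, 29, 12), (x, 23, 32), (y, 17, 31)} (1 duplicate(s) eliminated).

{(a, 21, 3), (c, 9, 1), (q, 5, 15), (s, 32, 11), (u, 9, 1), (w, 29, 12), (x, 23, 32), (y, 17, 31)}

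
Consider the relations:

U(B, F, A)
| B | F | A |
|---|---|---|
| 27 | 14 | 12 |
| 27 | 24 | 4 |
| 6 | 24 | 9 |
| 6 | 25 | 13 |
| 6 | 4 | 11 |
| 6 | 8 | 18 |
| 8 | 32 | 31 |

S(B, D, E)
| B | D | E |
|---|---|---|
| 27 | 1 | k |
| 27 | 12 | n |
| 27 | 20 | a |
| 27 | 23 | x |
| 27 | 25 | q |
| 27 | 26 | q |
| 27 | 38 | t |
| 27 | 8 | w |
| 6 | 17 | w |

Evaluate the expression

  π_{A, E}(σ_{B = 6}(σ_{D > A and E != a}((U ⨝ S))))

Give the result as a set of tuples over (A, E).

{(11, w), (13, w), (9, w)}

U ⋈ S (natural join on B): {(27, 14, 12, 1, k), (27, 14, 12, 12, n), (27, 14, 12, 20, a), (27, 14, 12, 23, x), (27, 14, 12, 25, q), (27, 14, 12, 26, q), (27, 14, 12, 38, t), (27, 14, 12, 8, w), (27, 24, 4, 1, k), (27, 24, 4, 12, n), (27, 24, 4, 20, a), (27, 24, 4, 23, x), (27, 24, 4, 25, q), (27, 24, 4, 26, q), (27, 24, 4, 38, t), (27, 24, 4, 8, w), (6, 24, 9, 17, w), (6, 25, 13, 17, w), (6, 4, 11, 17, w), (6, 8, 18, 17, w)}
Apply σ_{D > A and E != a}; surviving tuples: {(27, 14, 12, 23, x), (27, 14, 12, 25, q), (27, 14, 12, 26, q), (27, 14, 12, 38, t), (27, 24, 4, 12, n), (27, 24, 4, 23, x), (27, 24, 4, 25, q), (27, 24, 4, 26, q), (27, 24, 4, 38, t), (27, 24, 4, 8, w), (6, 24, 9, 17, w), (6, 25, 13, 17, w), (6, 4, 11, 17, w)}
Apply σ_{B = 6}; surviving tuples: {(6, 24, 9, 17, w), (6, 25, 13, 17, w), (6, 4, 11, 17, w)}
π_{A, E} gives {(11, w), (13, w), (9, w)}.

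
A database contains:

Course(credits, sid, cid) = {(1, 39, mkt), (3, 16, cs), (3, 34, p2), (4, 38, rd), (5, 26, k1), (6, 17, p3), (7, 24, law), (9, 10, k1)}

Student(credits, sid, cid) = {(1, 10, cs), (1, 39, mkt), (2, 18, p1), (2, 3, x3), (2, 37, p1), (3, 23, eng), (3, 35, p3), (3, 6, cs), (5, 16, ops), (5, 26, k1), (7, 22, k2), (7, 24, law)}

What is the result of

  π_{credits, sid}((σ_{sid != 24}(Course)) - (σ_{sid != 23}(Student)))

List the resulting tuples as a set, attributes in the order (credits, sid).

Filtering on sid != 24 leaves {(1, 39, mkt), (3, 16, cs), (3, 34, p2), (4, 38, rd), (5, 26, k1), (6, 17, p3), (9, 10, k1)}.
Filtering on sid != 23 leaves {(1, 10, cs), (1, 39, mkt), (2, 18, p1), (2, 3, x3), (2, 37, p1), (3, 35, p3), (3, 6, cs), (5, 16, ops), (5, 26, k1), (7, 22, k2), (7, 24, law)}.
Taking the difference: {(3, 16, cs), (3, 34, p2), (4, 38, rd), (6, 17, p3), (9, 10, k1)}
π[credits, sid]: project onto (credits, sid) → {(3, 16), (3, 34), (4, 38), (6, 17), (9, 10)}

{(3, 16), (3, 34), (4, 38), (6, 17), (9, 10)}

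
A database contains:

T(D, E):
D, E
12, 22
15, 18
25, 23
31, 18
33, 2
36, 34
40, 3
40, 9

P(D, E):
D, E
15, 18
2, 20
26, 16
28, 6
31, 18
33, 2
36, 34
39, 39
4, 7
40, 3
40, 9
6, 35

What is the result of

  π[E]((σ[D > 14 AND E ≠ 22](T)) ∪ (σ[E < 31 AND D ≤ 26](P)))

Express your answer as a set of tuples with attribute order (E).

{16, 18, 2, 20, 23, 3, 34, 7, 9}

Apply σ_{D > 14 AND E ≠ 22}; surviving tuples: {(15, 18), (25, 23), (31, 18), (33, 2), (36, 34), (40, 3), (40, 9)}
Apply σ_{E < 31 AND D ≤ 26}; surviving tuples: {(15, 18), (2, 20), (26, 16), (4, 7)}
Union: {(15, 18), (25, 23), (31, 18), (33, 2), (36, 34), (40, 3), (40, 9)} with {(15, 18), (2, 20), (26, 16), (4, 7)} → {(15, 18), (2, 20), (25, 23), (26, 16), (31, 18), (33, 2), (36, 34), (4, 7), (40, 3), (40, 9)}
π_{E} gives {16, 18, 2, 20, 23, 3, 34, 7, 9} (1 duplicate(s) eliminated).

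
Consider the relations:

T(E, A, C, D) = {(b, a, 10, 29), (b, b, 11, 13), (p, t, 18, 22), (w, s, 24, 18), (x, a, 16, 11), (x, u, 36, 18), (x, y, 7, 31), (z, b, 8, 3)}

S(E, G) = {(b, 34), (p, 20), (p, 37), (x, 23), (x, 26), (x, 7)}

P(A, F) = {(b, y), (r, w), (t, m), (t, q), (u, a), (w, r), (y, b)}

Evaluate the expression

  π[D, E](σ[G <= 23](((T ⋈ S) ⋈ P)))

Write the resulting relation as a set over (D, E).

{(18, x), (22, p), (31, x)}

Natural join on E: {(b, a, 10, 29, 34), (b, b, 11, 13, 34), (p, t, 18, 22, 20), (p, t, 18, 22, 37), (x, a, 16, 11, 23), (x, a, 16, 11, 26), (x, a, 16, 11, 7), (x, u, 36, 18, 23), (x, u, 36, 18, 26), (x, u, 36, 18, 7), (x, y, 7, 31, 23), (x, y, 7, 31, 26), (x, y, 7, 31, 7)}
Natural join on A: {(b, b, 11, 13, 34, y), (p, t, 18, 22, 20, m), (p, t, 18, 22, 20, q), (p, t, 18, 22, 37, m), (p, t, 18, 22, 37, q), (x, u, 36, 18, 23, a), (x, u, 36, 18, 26, a), (x, u, 36, 18, 7, a), (x, y, 7, 31, 23, b), (x, y, 7, 31, 26, b), (x, y, 7, 31, 7, b)}
Apply σ_{G <= 23}; surviving tuples: {(p, t, 18, 22, 20, m), (p, t, 18, 22, 20, q), (x, u, 36, 18, 23, a), (x, u, 36, 18, 7, a), (x, y, 7, 31, 23, b), (x, y, 7, 31, 7, b)}
Projecting to D, E (3 duplicate(s) eliminated): {(18, x), (22, p), (31, x)}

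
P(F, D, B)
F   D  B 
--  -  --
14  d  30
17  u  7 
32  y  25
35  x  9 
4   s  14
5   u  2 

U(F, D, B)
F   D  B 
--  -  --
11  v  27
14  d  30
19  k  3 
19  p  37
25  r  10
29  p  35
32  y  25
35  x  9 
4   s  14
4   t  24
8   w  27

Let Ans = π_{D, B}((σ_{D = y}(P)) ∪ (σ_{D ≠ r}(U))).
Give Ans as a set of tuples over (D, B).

Selection D = y: {(32, y, 25)}
Selection D ≠ r: {(11, v, 27), (14, d, 30), (19, k, 3), (19, p, 37), (29, p, 35), (32, y, 25), (35, x, 9), (4, s, 14), (4, t, 24), (8, w, 27)}
Union: {(32, y, 25)} with {(11, v, 27), (14, d, 30), (19, k, 3), (19, p, 37), (29, p, 35), (32, y, 25), (35, x, 9), (4, s, 14), (4, t, 24), (8, w, 27)} → {(11, v, 27), (14, d, 30), (19, k, 3), (19, p, 37), (29, p, 35), (32, y, 25), (35, x, 9), (4, s, 14), (4, t, 24), (8, w, 27)}
π[D, B]: project onto (D, B) → {(d, 30), (k, 3), (p, 35), (p, 37), (s, 14), (t, 24), (v, 27), (w, 27), (x, 9), (y, 25)}

{(d, 30), (k, 3), (p, 35), (p, 37), (s, 14), (t, 24), (v, 27), (w, 27), (x, 9), (y, 25)}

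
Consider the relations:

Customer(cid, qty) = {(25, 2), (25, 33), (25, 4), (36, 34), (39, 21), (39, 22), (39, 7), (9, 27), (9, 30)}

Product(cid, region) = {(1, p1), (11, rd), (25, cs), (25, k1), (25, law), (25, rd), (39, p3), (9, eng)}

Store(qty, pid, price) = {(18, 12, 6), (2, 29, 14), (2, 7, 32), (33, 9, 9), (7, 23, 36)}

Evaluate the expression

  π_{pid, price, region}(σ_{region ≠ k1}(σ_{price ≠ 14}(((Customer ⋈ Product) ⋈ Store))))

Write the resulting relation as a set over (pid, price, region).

Customer ⋈ Product (natural join on cid): {(25, 2, cs), (25, 2, k1), (25, 2, law), (25, 2, rd), (25, 33, cs), (25, 33, k1), (25, 33, law), (25, 33, rd), (25, 4, cs), (25, 4, k1), (25, 4, law), (25, 4, rd), (39, 21, p3), (39, 22, p3), (39, 7, p3), (9, 27, eng), (9, 30, eng)}
(Customer ⋈ Product) ⋈ Store (natural join on qty): {(25, 2, cs, 29, 14), (25, 2, cs, 7, 32), (25, 2, k1, 29, 14), (25, 2, k1, 7, 32), (25, 2, law, 29, 14), (25, 2, law, 7, 32), (25, 2, rd, 29, 14), (25, 2, rd, 7, 32), (25, 33, cs, 9, 9), (25, 33, k1, 9, 9), (25, 33, law, 9, 9), (25, 33, rd, 9, 9), (39, 7, p3, 23, 36)}
Apply σ_{price ≠ 14}; surviving tuples: {(25, 2, cs, 7, 32), (25, 2, k1, 7, 32), (25, 2, law, 7, 32), (25, 2, rd, 7, 32), (25, 33, cs, 9, 9), (25, 33, k1, 9, 9), (25, 33, law, 9, 9), (25, 33, rd, 9, 9), (39, 7, p3, 23, 36)}
Apply σ_{region ≠ k1}; surviving tuples: {(25, 2, cs, 7, 32), (25, 2, law, 7, 32), (25, 2, rd, 7, 32), (25, 33, cs, 9, 9), (25, 33, law, 9, 9), (25, 33, rd, 9, 9), (39, 7, p3, 23, 36)}
π_{pid, price, region} gives {(23, 36, p3), (7, 32, cs), (7, 32, law), (7, 32, rd), (9, 9, cs), (9, 9, law), (9, 9, rd)}.

{(23, 36, p3), (7, 32, cs), (7, 32, law), (7, 32, rd), (9, 9, cs), (9, 9, law), (9, 9, rd)}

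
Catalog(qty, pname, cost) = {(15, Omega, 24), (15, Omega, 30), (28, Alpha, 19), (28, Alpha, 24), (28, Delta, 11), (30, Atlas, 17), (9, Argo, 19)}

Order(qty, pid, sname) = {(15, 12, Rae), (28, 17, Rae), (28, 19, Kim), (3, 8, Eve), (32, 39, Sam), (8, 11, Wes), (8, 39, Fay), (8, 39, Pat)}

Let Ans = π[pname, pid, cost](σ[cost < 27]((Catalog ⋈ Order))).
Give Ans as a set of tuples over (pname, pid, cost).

{(Alpha, 17, 19), (Alpha, 17, 24), (Alpha, 19, 19), (Alpha, 19, 24), (Delta, 17, 11), (Delta, 19, 11), (Omega, 12, 24)}

Natural join on qty: {(15, Omega, 24, 12, Rae), (15, Omega, 30, 12, Rae), (28, Alpha, 19, 17, Rae), (28, Alpha, 19, 19, Kim), (28, Alpha, 24, 17, Rae), (28, Alpha, 24, 19, Kim), (28, Delta, 11, 17, Rae), (28, Delta, 11, 19, Kim)}
Apply σ_{cost < 27}; surviving tuples: {(15, Omega, 24, 12, Rae), (28, Alpha, 19, 17, Rae), (28, Alpha, 19, 19, Kim), (28, Alpha, 24, 17, Rae), (28, Alpha, 24, 19, Kim), (28, Delta, 11, 17, Rae), (28, Delta, 11, 19, Kim)}
Projecting to pname, pid, cost: {(Alpha, 17, 19), (Alpha, 17, 24), (Alpha, 19, 19), (Alpha, 19, 24), (Delta, 17, 11), (Delta, 19, 11), (Omega, 12, 24)}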